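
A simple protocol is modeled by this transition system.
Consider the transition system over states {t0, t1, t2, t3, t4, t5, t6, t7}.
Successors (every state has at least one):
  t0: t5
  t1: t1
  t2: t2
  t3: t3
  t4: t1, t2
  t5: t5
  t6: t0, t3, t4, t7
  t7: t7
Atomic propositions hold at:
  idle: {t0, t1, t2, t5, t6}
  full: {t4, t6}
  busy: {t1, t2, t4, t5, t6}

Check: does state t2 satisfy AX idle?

Yes

Sat(AX idle) = {s : every successor in {t0, t1, t2, t5, t6}} = {t0, t1, t2, t4, t5}
t2 ∈ Sat(AX idle) = {t0, t1, t2, t4, t5}, so the formula holds at t2.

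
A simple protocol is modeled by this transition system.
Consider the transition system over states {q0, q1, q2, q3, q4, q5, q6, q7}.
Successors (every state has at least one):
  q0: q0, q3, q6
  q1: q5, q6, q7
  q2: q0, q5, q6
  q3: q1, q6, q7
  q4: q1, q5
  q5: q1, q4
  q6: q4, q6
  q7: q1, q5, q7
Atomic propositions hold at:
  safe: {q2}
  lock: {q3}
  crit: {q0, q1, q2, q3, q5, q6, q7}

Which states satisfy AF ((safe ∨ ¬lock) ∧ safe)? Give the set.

Sat(¬lock) = {q0, q1, q2, q4, q5, q6, q7}
Sat(safe ∨ ¬lock) = {q0, q1, q2, q4, q5, q6, q7}
Sat((safe ∨ ¬lock) ∧ safe) = {q2}
AF ((safe ∨ ¬lock) ∧ safe): least fixpoint, start Z0 = {q2}, add states with every successor in Z. Already a fixed point.
Sat(AF ((safe ∨ ¬lock) ∧ safe)) = {q2}

{q2}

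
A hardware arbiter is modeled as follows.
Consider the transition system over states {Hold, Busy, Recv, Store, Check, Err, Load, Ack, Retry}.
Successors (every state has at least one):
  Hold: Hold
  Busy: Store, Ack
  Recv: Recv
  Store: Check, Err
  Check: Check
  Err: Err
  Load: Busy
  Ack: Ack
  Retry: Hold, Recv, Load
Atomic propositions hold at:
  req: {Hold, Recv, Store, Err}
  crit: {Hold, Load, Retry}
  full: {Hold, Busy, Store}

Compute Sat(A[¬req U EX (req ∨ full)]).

{Hold, Busy, Recv, Store, Err, Load, Retry}

Sat(¬req) = {Busy, Check, Load, Ack, Retry}
Sat(req ∨ full) = {Hold, Busy, Recv, Store, Err}
Sat(EX (req ∨ full)) = {s : some successor in {Hold, Busy, Recv, Store, Err}} = {Hold, Busy, Recv, Store, Err, Load, Retry}
A[¬req U EX (req ∨ full)]: least fixpoint, start Z0 = Sat(EX (req ∨ full)) = {Hold, Busy, Recv, Store, Err, Load, Retry}, add states in Sat(¬req) with every successor in Z. Already a fixed point.
Sat(A[¬req U EX (req ∨ full)]) = {Hold, Busy, Recv, Store, Err, Load, Retry}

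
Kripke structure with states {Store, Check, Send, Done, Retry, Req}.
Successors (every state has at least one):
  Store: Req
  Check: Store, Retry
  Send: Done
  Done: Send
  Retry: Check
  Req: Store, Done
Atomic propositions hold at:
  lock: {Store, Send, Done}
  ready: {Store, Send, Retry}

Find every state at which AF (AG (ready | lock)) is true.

{Send, Done}

Sat(ready | lock) = {Store, Send, Done, Retry}
AG (ready | lock): greatest fixpoint, start Z0 = {Store, Send, Done, Retry}, keep only states in Sat with every successor in Z. Z1 = {Send, Done}; fixed.
Sat(AG (ready | lock)) = {Send, Done}
AF (AG (ready | lock)): least fixpoint, start Z0 = {Send, Done}, add states with every successor in Z. Already a fixed point.
Sat(AF (AG (ready | lock))) = {Send, Done}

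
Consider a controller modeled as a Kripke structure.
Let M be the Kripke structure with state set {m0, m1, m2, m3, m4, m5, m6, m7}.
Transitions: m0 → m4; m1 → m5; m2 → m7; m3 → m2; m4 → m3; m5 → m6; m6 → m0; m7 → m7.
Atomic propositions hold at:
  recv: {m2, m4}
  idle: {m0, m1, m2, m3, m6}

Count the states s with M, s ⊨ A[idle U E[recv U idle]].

E[recv U idle]: least fixpoint, start Z0 = Sat(idle) = {m0, m1, m2, m3, m6}, add states in Sat(recv) with some successor in Z. Z1 = {m0, m1, m2, m3, m4, m6}; fixed.
Sat(E[recv U idle]) = {m0, m1, m2, m3, m4, m6}
A[idle U E[recv U idle]]: least fixpoint, start Z0 = Sat(E[recv U idle]) = {m0, m1, m2, m3, m4, m6}, add states in Sat(idle) with every successor in Z. Already a fixed point.
Sat(A[idle U E[recv U idle]]) = {m0, m1, m2, m3, m4, m6}
|Sat(A[idle U E[recv U idle]])| = |{m0, m1, m2, m3, m4, m6}| = 6.

6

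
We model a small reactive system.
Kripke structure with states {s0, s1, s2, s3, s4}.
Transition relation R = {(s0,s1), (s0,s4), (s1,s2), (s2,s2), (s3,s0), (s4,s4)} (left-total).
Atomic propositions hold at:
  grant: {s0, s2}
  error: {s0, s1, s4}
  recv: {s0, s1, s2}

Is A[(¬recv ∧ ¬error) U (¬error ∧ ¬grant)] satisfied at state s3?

Sat(¬recv) = {s3, s4}
Sat(¬error) = {s2, s3}
Sat(¬recv ∧ ¬error) = {s3}
Sat(¬grant) = {s1, s3, s4}
Sat(¬error ∧ ¬grant) = {s3}
A[(¬recv ∧ ¬error) U (¬error ∧ ¬grant)]: least fixpoint, start Z0 = Sat((¬error ∧ ¬grant)) = {s3}, add states in Sat(¬recv ∧ ¬error) with every successor in Z. Already a fixed point.
Sat(A[(¬recv ∧ ¬error) U (¬error ∧ ¬grant)]) = {s3}
s3 ∈ Sat(A[(¬recv ∧ ¬error) U (¬error ∧ ¬grant)]) = {s3}, so the formula holds at s3.

Yes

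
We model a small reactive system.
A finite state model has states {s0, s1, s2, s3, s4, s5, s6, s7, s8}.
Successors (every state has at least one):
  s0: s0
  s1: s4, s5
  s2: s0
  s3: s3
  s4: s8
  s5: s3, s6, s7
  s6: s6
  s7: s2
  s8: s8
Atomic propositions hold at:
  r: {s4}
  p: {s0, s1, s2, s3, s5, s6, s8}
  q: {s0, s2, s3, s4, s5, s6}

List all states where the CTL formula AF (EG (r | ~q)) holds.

Sat(~q) = {s1, s7, s8}
Sat(r | ~q) = {s1, s4, s7, s8}
EG (r | ~q): greatest fixpoint, start Z0 = {s1, s4, s7, s8}, keep only states in Sat with some successor in Z. Z1 = {s1, s4, s8}; fixed.
Sat(EG (r | ~q)) = {s1, s4, s8}
AF (EG (r | ~q)): least fixpoint, start Z0 = {s1, s4, s8}, add states with every successor in Z. Already a fixed point.
Sat(AF (EG (r | ~q))) = {s1, s4, s8}

{s1, s4, s8}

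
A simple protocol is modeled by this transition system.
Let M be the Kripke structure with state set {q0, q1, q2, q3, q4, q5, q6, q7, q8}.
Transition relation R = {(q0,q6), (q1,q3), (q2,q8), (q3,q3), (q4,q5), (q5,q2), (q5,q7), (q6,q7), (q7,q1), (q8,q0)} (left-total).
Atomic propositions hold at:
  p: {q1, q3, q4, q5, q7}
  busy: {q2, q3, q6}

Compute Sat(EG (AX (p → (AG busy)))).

{q1, q3}

AG busy: greatest fixpoint, start Z0 = {q2, q3, q6}, keep only states in Sat with every successor in Z. Z1 = {q3}; fixed.
Sat(AG busy) = {q3}
Sat(p → (AG busy)) = {q0, q2, q3, q6, q8}
Sat(AX (p → (AG busy))) = {s : every successor in {q0, q2, q3, q6, q8}} = {q0, q1, q2, q3, q8}
EG (AX (p → (AG busy))): greatest fixpoint, start Z0 = {q0, q1, q2, q3, q8}, keep only states in Sat with some successor in Z. Z1 = {q1, q2, q3, q8}; Z2 = {q1, q2, q3}; Z3 = {q1, q3}; fixed.
Sat(EG (AX (p → (AG busy)))) = {q1, q3}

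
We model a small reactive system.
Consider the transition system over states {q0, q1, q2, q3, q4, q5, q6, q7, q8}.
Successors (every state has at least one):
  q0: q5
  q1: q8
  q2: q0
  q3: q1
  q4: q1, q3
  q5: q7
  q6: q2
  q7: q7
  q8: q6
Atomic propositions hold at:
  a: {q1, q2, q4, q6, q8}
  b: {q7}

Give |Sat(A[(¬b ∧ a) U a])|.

Sat(¬b) = {q0, q1, q2, q3, q4, q5, q6, q8}
Sat(¬b ∧ a) = {q1, q2, q4, q6, q8}
A[(¬b ∧ a) U a]: least fixpoint, start Z0 = Sat(a) = {q1, q2, q4, q6, q8}, add states in Sat(¬b ∧ a) with every successor in Z. Already a fixed point.
Sat(A[(¬b ∧ a) U a]) = {q1, q2, q4, q6, q8}
|Sat(A[(¬b ∧ a) U a])| = |{q1, q2, q4, q6, q8}| = 5.

5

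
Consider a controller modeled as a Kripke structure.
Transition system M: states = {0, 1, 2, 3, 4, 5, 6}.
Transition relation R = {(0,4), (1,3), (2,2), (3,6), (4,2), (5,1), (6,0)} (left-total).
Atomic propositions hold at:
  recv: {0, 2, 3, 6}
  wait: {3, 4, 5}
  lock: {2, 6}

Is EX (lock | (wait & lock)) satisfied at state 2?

Sat(wait & lock) = ∅
Sat(lock | (wait & lock)) = {2, 6}
Sat(EX (lock | (wait & lock))) = {s : some successor in {2, 6}} = {2, 3, 4}
2 ∈ Sat(EX (lock | (wait & lock))) = {2, 3, 4}, so the formula holds at 2.

Yes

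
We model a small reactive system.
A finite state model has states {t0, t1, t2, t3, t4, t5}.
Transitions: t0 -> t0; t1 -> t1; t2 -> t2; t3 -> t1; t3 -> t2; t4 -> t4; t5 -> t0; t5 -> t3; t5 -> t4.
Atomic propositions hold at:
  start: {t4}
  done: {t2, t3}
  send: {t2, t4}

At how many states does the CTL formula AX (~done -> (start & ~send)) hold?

1

Sat(~done) = {t0, t1, t4, t5}
Sat(~send) = {t0, t1, t3, t5}
Sat(start & ~send) = ∅
Sat(~done -> (start & ~send)) = {t2, t3}
Sat(AX (~done -> (start & ~send))) = {s : every successor in {t2, t3}} = {t2}
|Sat(AX (~done -> (start & ~send)))| = |{t2}| = 1.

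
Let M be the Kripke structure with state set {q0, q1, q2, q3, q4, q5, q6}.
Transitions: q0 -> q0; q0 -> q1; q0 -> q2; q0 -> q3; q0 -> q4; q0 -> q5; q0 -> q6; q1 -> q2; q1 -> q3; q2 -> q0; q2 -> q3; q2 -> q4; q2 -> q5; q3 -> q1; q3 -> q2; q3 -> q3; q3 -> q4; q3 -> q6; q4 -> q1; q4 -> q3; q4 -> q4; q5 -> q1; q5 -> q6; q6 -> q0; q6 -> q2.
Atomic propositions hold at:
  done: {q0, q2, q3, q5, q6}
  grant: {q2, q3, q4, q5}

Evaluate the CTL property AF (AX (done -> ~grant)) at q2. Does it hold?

No

Sat(~grant) = {q0, q1, q6}
Sat(done -> ~grant) = {q0, q1, q4, q6}
Sat(AX (done -> ~grant)) = {s : every successor in {q0, q1, q4, q6}} = {q5}
AF (AX (done -> ~grant)): least fixpoint, start Z0 = {q5}, add states with every successor in Z. Already a fixed point.
Sat(AF (AX (done -> ~grant))) = {q5}
q2 ∉ Sat(AF (AX (done -> ~grant))) = {q5}, so the formula does not hold at q2.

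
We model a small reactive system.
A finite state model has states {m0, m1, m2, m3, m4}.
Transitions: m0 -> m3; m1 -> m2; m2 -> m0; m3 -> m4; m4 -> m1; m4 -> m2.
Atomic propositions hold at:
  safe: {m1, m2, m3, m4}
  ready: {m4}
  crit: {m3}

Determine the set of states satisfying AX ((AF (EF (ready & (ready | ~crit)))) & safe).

{m0, m1, m3, m4}

Sat(~crit) = {m0, m1, m2, m4}
Sat(ready | ~crit) = {m0, m1, m2, m4}
Sat(ready & (ready | ~crit)) = {m4}
EF (ready & (ready | ~crit)): least fixpoint, start Z0 = {m4}, add states with some successor in Z. Z1 = {m3, m4}; Z2 = {m0, m3, m4}; Z3 = {m0, m2, m3, m4}; Z4 = {m0, m1, m2, m3, m4}; fixed.
Sat(EF (ready & (ready | ~crit))) = {m0, m1, m2, m3, m4}
AF (EF (ready & (ready | ~crit))): least fixpoint, start Z0 = {m0, m1, m2, m3, m4}, add states with every successor in Z. Already a fixed point.
Sat(AF (EF (ready & (ready | ~crit)))) = {m0, m1, m2, m3, m4}
Sat((AF (EF (ready & (ready | ~crit)))) & safe) = {m1, m2, m3, m4}
Sat(AX ((AF (EF (ready & (ready | ~crit)))) & safe)) = {s : every successor in {m1, m2, m3, m4}} = {m0, m1, m3, m4}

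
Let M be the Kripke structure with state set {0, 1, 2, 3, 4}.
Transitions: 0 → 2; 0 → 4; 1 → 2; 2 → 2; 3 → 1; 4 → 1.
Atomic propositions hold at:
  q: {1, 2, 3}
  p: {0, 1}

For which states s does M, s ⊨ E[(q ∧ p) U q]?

Sat(q ∧ p) = {1}
E[(q ∧ p) U q]: least fixpoint, start Z0 = Sat(q) = {1, 2, 3}, add states in Sat(q ∧ p) with some successor in Z. Already a fixed point.
Sat(E[(q ∧ p) U q]) = {1, 2, 3}

{1, 2, 3}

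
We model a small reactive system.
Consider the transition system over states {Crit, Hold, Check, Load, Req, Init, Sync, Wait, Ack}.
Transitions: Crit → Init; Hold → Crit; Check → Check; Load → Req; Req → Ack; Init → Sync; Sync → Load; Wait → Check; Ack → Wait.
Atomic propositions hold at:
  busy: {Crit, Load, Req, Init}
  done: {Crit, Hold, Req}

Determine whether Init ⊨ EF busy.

Yes

EF busy: least fixpoint, start Z0 = {Crit, Load, Req, Init}, add states with some successor in Z. Z1 = {Crit, Hold, Load, Req, Init, Sync}; fixed.
Sat(EF busy) = {Crit, Hold, Load, Req, Init, Sync}
Init ∈ Sat(EF busy) = {Crit, Hold, Load, Req, Init, Sync}, so the formula holds at Init.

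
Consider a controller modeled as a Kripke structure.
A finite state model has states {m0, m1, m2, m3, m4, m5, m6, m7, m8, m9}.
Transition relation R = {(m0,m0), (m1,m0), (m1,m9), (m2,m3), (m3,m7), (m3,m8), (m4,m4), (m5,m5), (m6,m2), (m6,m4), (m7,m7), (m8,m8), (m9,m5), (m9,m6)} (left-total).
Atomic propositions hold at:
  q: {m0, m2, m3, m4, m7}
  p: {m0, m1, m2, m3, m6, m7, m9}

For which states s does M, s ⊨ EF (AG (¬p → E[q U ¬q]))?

{m0, m1, m2, m3, m5, m6, m7, m8, m9}

Sat(¬p) = {m4, m5, m8}
Sat(¬q) = {m1, m5, m6, m8, m9}
E[q U ¬q]: least fixpoint, start Z0 = Sat(¬q) = {m1, m5, m6, m8, m9}, add states in Sat(q) with some successor in Z. Z1 = {m1, m3, m5, m6, m8, m9}; Z2 = {m1, m2, m3, m5, m6, m8, m9}; fixed.
Sat(E[q U ¬q]) = {m1, m2, m3, m5, m6, m8, m9}
Sat(¬p → E[q U ¬q]) = {m0, m1, m2, m3, m5, m6, m7, m8, m9}
AG (¬p → E[q U ¬q]): greatest fixpoint, start Z0 = {m0, m1, m2, m3, m5, m6, m7, m8, m9}, keep only states in Sat with every successor in Z. Z1 = {m0, m1, m2, m3, m5, m7, m8, m9}; Z2 = {m0, m1, m2, m3, m5, m7, m8}; Z3 = {m0, m2, m3, m5, m7, m8}; fixed.
Sat(AG (¬p → E[q U ¬q])) = {m0, m2, m3, m5, m7, m8}
EF (AG (¬p → E[q U ¬q])): least fixpoint, start Z0 = {m0, m2, m3, m5, m7, m8}, add states with some successor in Z. Z1 = {m0, m1, m2, m3, m5, m6, m7, m8, m9}; fixed.
Sat(EF (AG (¬p → E[q U ¬q]))) = {m0, m1, m2, m3, m5, m6, m7, m8, m9}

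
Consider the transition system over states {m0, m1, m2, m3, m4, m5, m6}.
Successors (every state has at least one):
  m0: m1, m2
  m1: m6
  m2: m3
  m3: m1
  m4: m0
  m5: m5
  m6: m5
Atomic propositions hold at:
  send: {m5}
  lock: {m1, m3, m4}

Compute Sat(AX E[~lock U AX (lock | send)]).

Sat(~lock) = {m0, m2, m5, m6}
Sat(lock | send) = {m1, m3, m4, m5}
Sat(AX (lock | send)) = {s : every successor in {m1, m3, m4, m5}} = {m2, m3, m5, m6}
E[~lock U AX (lock | send)]: least fixpoint, start Z0 = Sat(AX (lock | send)) = {m2, m3, m5, m6}, add states in Sat(~lock) with some successor in Z. Z1 = {m0, m2, m3, m5, m6}; fixed.
Sat(E[~lock U AX (lock | send)]) = {m0, m2, m3, m5, m6}
Sat(AX E[~lock U AX (lock | send)]) = {s : every successor in {m0, m2, m3, m5, m6}} = {m1, m2, m4, m5, m6}

{m1, m2, m4, m5, m6}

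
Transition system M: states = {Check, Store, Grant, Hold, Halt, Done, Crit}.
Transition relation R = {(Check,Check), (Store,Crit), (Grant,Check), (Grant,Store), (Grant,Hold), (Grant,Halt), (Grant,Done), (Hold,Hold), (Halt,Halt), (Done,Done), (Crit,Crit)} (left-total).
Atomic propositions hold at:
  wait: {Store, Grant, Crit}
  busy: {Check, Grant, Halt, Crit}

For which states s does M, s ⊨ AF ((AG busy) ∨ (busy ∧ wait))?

AG busy: greatest fixpoint, start Z0 = {Check, Grant, Halt, Crit}, keep only states in Sat with every successor in Z. Z1 = {Check, Halt, Crit}; fixed.
Sat(AG busy) = {Check, Halt, Crit}
Sat(busy ∧ wait) = {Grant, Crit}
Sat((AG busy) ∨ (busy ∧ wait)) = {Check, Grant, Halt, Crit}
AF ((AG busy) ∨ (busy ∧ wait)): least fixpoint, start Z0 = {Check, Grant, Halt, Crit}, add states with every successor in Z. Z1 = {Check, Store, Grant, Halt, Crit}; fixed.
Sat(AF ((AG busy) ∨ (busy ∧ wait))) = {Check, Store, Grant, Halt, Crit}

{Check, Store, Grant, Halt, Crit}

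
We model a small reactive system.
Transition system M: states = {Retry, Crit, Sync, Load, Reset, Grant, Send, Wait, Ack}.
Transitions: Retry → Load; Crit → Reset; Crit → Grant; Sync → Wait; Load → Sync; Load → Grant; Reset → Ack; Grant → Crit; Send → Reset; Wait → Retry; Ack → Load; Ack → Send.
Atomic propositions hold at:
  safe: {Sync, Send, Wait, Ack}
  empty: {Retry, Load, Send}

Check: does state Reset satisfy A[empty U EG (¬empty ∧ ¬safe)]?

No

Sat(¬empty) = {Crit, Sync, Reset, Grant, Wait, Ack}
Sat(¬safe) = {Retry, Crit, Load, Reset, Grant}
Sat(¬empty ∧ ¬safe) = {Crit, Reset, Grant}
EG (¬empty ∧ ¬safe): greatest fixpoint, start Z0 = {Crit, Reset, Grant}, keep only states in Sat with some successor in Z. Z1 = {Crit, Grant}; fixed.
Sat(EG (¬empty ∧ ¬safe)) = {Crit, Grant}
A[empty U EG (¬empty ∧ ¬safe)]: least fixpoint, start Z0 = Sat(EG (¬empty ∧ ¬safe)) = {Crit, Grant}, add states in Sat(empty) with every successor in Z. Already a fixed point.
Sat(A[empty U EG (¬empty ∧ ¬safe)]) = {Crit, Grant}
Reset ∉ Sat(A[empty U EG (¬empty ∧ ¬safe)]) = {Crit, Grant}, so the formula does not hold at Reset.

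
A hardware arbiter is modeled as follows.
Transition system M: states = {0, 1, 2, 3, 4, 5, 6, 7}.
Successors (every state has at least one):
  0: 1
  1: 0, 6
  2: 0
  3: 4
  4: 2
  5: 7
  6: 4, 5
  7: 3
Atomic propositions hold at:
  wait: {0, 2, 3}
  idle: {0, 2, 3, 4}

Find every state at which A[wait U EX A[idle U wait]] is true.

A[idle U wait]: least fixpoint, start Z0 = Sat(wait) = {0, 2, 3}, add states in Sat(idle) with every successor in Z. Z1 = {0, 2, 3, 4}; fixed.
Sat(A[idle U wait]) = {0, 2, 3, 4}
Sat(EX A[idle U wait]) = {s : some successor in {0, 2, 3, 4}} = {1, 2, 3, 4, 6, 7}
A[wait U EX A[idle U wait]]: least fixpoint, start Z0 = Sat(EX A[idle U wait]) = {1, 2, 3, 4, 6, 7}, add states in Sat(wait) with every successor in Z. Z1 = {0, 1, 2, 3, 4, 6, 7}; fixed.
Sat(A[wait U EX A[idle U wait]]) = {0, 1, 2, 3, 4, 6, 7}

{0, 1, 2, 3, 4, 6, 7}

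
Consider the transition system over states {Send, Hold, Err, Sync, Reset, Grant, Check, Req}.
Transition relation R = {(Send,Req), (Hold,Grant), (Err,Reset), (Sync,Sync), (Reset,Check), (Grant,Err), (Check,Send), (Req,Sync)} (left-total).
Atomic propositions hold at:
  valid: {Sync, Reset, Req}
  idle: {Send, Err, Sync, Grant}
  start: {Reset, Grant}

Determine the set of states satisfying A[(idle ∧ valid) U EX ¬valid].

Sat(idle ∧ valid) = {Sync}
Sat(¬valid) = {Send, Hold, Err, Grant, Check}
Sat(EX ¬valid) = {s : some successor in {Send, Hold, Err, Grant, Check}} = {Hold, Reset, Grant, Check}
A[(idle ∧ valid) U EX ¬valid]: least fixpoint, start Z0 = Sat(EX ¬valid) = {Hold, Reset, Grant, Check}, add states in Sat(idle ∧ valid) with every successor in Z. Already a fixed point.
Sat(A[(idle ∧ valid) U EX ¬valid]) = {Hold, Reset, Grant, Check}

{Hold, Reset, Grant, Check}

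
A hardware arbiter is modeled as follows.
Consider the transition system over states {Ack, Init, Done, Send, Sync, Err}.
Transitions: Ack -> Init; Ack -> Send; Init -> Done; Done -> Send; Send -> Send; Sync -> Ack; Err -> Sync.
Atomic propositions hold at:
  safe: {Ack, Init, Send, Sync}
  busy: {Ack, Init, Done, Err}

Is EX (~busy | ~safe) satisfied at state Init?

Sat(~busy) = {Send, Sync}
Sat(~safe) = {Done, Err}
Sat(~busy | ~safe) = {Done, Send, Sync, Err}
Sat(EX (~busy | ~safe)) = {s : some successor in {Done, Send, Sync, Err}} = {Ack, Init, Done, Send, Err}
Init ∈ Sat(EX (~busy | ~safe)) = {Ack, Init, Done, Send, Err}, so the formula holds at Init.

Yes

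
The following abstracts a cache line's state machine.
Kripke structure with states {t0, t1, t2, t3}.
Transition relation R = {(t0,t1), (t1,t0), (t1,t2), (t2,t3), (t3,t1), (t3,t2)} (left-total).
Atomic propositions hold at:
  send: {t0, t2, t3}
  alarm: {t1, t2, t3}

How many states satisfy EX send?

Sat(EX send) = {s : some successor in {t0, t2, t3}} = {t1, t2, t3}
|Sat(EX send)| = |{t1, t2, t3}| = 3.

3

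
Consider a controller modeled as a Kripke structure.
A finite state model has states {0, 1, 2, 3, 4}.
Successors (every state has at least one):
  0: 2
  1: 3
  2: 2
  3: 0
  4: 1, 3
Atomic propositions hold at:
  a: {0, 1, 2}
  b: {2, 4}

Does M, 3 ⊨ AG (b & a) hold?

No

Sat(b & a) = {2}
AG (b & a): greatest fixpoint, start Z0 = {2}, keep only states in Sat with every successor in Z. Already a fixed point.
Sat(AG (b & a)) = {2}
3 ∉ Sat(AG (b & a)) = {2}, so the formula does not hold at 3.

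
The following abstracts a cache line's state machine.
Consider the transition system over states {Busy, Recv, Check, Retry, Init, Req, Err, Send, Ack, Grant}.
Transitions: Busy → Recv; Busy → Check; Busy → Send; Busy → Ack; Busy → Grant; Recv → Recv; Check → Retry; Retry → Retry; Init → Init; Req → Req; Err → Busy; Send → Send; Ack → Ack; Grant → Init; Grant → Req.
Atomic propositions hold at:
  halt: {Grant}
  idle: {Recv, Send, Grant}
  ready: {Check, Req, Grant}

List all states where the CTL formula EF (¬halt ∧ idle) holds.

Sat(¬halt) = {Busy, Recv, Check, Retry, Init, Req, Err, Send, Ack}
Sat(¬halt ∧ idle) = {Recv, Send}
EF (¬halt ∧ idle): least fixpoint, start Z0 = {Recv, Send}, add states with some successor in Z. Z1 = {Busy, Recv, Send}; Z2 = {Busy, Recv, Err, Send}; fixed.
Sat(EF (¬halt ∧ idle)) = {Busy, Recv, Err, Send}

{Busy, Recv, Err, Send}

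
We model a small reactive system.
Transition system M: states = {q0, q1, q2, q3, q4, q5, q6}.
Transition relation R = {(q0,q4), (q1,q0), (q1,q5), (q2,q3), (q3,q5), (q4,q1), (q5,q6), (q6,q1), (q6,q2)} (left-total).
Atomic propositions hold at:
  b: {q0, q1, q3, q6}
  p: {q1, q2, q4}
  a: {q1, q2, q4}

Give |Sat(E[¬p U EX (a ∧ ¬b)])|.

4

Sat(¬p) = {q0, q3, q5, q6}
Sat(¬b) = {q2, q4, q5}
Sat(a ∧ ¬b) = {q2, q4}
Sat(EX (a ∧ ¬b)) = {s : some successor in {q2, q4}} = {q0, q6}
E[¬p U EX (a ∧ ¬b)]: least fixpoint, start Z0 = Sat(EX (a ∧ ¬b)) = {q0, q6}, add states in Sat(¬p) with some successor in Z. Z1 = {q0, q5, q6}; Z2 = {q0, q3, q5, q6}; fixed.
Sat(E[¬p U EX (a ∧ ¬b)]) = {q0, q3, q5, q6}
|Sat(E[¬p U EX (a ∧ ¬b)])| = |{q0, q3, q5, q6}| = 4.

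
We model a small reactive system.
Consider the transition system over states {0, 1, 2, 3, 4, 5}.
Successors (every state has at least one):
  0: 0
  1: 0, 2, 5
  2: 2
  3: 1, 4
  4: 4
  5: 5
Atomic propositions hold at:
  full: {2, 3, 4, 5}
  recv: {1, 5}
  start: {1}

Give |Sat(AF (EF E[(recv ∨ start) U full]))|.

5

Sat(recv ∨ start) = {1, 5}
E[(recv ∨ start) U full]: least fixpoint, start Z0 = Sat(full) = {2, 3, 4, 5}, add states in Sat(recv ∨ start) with some successor in Z. Z1 = {1, 2, 3, 4, 5}; fixed.
Sat(E[(recv ∨ start) U full]) = {1, 2, 3, 4, 5}
EF E[(recv ∨ start) U full]: least fixpoint, start Z0 = {1, 2, 3, 4, 5}, add states with some successor in Z. Already a fixed point.
Sat(EF E[(recv ∨ start) U full]) = {1, 2, 3, 4, 5}
AF (EF E[(recv ∨ start) U full]): least fixpoint, start Z0 = {1, 2, 3, 4, 5}, add states with every successor in Z. Already a fixed point.
Sat(AF (EF E[(recv ∨ start) U full])) = {1, 2, 3, 4, 5}
|Sat(AF (EF E[(recv ∨ start) U full]))| = |{1, 2, 3, 4, 5}| = 5.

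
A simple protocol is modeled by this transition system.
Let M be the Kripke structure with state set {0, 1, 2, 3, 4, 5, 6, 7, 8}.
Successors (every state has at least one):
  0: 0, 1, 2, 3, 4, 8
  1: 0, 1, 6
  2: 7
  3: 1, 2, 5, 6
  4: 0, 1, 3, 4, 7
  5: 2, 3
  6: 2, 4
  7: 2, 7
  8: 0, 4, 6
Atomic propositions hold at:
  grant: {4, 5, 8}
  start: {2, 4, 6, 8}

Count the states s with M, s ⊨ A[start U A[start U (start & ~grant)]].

Sat(~grant) = {0, 1, 2, 3, 6, 7}
Sat(start & ~grant) = {2, 6}
A[start U (start & ~grant)]: least fixpoint, start Z0 = Sat((start & ~grant)) = {2, 6}, add states in Sat(start) with every successor in Z. Already a fixed point.
Sat(A[start U (start & ~grant)]) = {2, 6}
A[start U A[start U (start & ~grant)]]: least fixpoint, start Z0 = Sat(A[start U (start & ~grant)]) = {2, 6}, add states in Sat(start) with every successor in Z. Already a fixed point.
Sat(A[start U A[start U (start & ~grant)]]) = {2, 6}
|Sat(A[start U A[start U (start & ~grant)]])| = |{2, 6}| = 2.

2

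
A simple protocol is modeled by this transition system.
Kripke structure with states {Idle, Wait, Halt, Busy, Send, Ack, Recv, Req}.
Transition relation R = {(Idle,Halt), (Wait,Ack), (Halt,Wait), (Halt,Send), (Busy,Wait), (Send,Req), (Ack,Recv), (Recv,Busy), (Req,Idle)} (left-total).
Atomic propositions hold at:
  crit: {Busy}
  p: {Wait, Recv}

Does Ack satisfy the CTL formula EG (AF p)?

AF p: least fixpoint, start Z0 = {Wait, Recv}, add states with every successor in Z. Z1 = {Wait, Busy, Ack, Recv}; fixed.
Sat(AF p) = {Wait, Busy, Ack, Recv}
EG (AF p): greatest fixpoint, start Z0 = {Wait, Busy, Ack, Recv}, keep only states in Sat with some successor in Z. Already a fixed point.
Sat(EG (AF p)) = {Wait, Busy, Ack, Recv}
Ack ∈ Sat(EG (AF p)) = {Wait, Busy, Ack, Recv}, so the formula holds at Ack.

Yes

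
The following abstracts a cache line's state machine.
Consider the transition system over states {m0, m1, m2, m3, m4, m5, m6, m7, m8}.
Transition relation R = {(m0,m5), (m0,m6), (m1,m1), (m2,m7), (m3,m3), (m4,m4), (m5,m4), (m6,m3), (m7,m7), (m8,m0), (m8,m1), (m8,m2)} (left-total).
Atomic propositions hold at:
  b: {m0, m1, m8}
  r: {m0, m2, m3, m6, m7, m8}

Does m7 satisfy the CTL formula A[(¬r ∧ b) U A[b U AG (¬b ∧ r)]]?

Sat(¬r) = {m1, m4, m5}
Sat(¬r ∧ b) = {m1}
Sat(¬b) = {m2, m3, m4, m5, m6, m7}
Sat(¬b ∧ r) = {m2, m3, m6, m7}
AG (¬b ∧ r): greatest fixpoint, start Z0 = {m2, m3, m6, m7}, keep only states in Sat with every successor in Z. Already a fixed point.
Sat(AG (¬b ∧ r)) = {m2, m3, m6, m7}
A[b U AG (¬b ∧ r)]: least fixpoint, start Z0 = Sat(AG (¬b ∧ r)) = {m2, m3, m6, m7}, add states in Sat(b) with every successor in Z. Already a fixed point.
Sat(A[b U AG (¬b ∧ r)]) = {m2, m3, m6, m7}
A[(¬r ∧ b) U A[b U AG (¬b ∧ r)]]: least fixpoint, start Z0 = Sat(A[b U AG (¬b ∧ r)]) = {m2, m3, m6, m7}, add states in Sat(¬r ∧ b) with every successor in Z. Already a fixed point.
Sat(A[(¬r ∧ b) U A[b U AG (¬b ∧ r)]]) = {m2, m3, m6, m7}
m7 ∈ Sat(A[(¬r ∧ b) U A[b U AG (¬b ∧ r)]]) = {m2, m3, m6, m7}, so the formula holds at m7.

Yes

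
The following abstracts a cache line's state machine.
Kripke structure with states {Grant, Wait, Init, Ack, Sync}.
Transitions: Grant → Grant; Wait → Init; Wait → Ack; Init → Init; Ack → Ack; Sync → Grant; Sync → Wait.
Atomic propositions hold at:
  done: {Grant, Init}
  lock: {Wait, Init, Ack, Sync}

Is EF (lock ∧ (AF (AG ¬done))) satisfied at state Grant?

Sat(¬done) = {Wait, Ack, Sync}
AG ¬done: greatest fixpoint, start Z0 = {Wait, Ack, Sync}, keep only states in Sat with every successor in Z. Z1 = {Ack}; fixed.
Sat(AG ¬done) = {Ack}
AF (AG ¬done): least fixpoint, start Z0 = {Ack}, add states with every successor in Z. Already a fixed point.
Sat(AF (AG ¬done)) = {Ack}
Sat(lock ∧ (AF (AG ¬done))) = {Ack}
EF (lock ∧ (AF (AG ¬done))): least fixpoint, start Z0 = {Ack}, add states with some successor in Z. Z1 = {Wait, Ack}; Z2 = {Wait, Ack, Sync}; fixed.
Sat(EF (lock ∧ (AF (AG ¬done)))) = {Wait, Ack, Sync}
Grant ∉ Sat(EF (lock ∧ (AF (AG ¬done)))) = {Wait, Ack, Sync}, so the formula does not hold at Grant.

No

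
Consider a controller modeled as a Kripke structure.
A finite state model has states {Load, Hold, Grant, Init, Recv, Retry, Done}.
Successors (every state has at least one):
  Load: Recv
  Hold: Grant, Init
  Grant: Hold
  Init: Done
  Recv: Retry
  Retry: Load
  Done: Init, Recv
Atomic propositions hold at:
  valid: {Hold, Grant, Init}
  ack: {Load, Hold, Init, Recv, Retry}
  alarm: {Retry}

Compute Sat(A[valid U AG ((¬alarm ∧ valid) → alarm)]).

{Load, Recv, Retry}

Sat(¬alarm) = {Load, Hold, Grant, Init, Recv, Done}
Sat(¬alarm ∧ valid) = {Hold, Grant, Init}
Sat((¬alarm ∧ valid) → alarm) = {Load, Recv, Retry, Done}
AG ((¬alarm ∧ valid) → alarm): greatest fixpoint, start Z0 = {Load, Recv, Retry, Done}, keep only states in Sat with every successor in Z. Z1 = {Load, Recv, Retry}; fixed.
Sat(AG ((¬alarm ∧ valid) → alarm)) = {Load, Recv, Retry}
A[valid U AG ((¬alarm ∧ valid) → alarm)]: least fixpoint, start Z0 = Sat(AG ((¬alarm ∧ valid) → alarm)) = {Load, Recv, Retry}, add states in Sat(valid) with every successor in Z. Already a fixed point.
Sat(A[valid U AG ((¬alarm ∧ valid) → alarm)]) = {Load, Recv, Retry}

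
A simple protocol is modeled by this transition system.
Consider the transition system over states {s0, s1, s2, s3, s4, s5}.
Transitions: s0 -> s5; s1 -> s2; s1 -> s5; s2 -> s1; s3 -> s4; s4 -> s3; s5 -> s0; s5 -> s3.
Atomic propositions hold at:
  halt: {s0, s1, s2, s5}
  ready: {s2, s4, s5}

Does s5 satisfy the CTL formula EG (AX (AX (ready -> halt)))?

Sat(ready -> halt) = {s0, s1, s2, s3, s5}
Sat(AX (ready -> halt)) = {s : every successor in {s0, s1, s2, s3, s5}} = {s0, s1, s2, s4, s5}
Sat(AX (AX (ready -> halt))) = {s : every successor in {s0, s1, s2, s4, s5}} = {s0, s1, s2, s3}
EG (AX (AX (ready -> halt))): greatest fixpoint, start Z0 = {s0, s1, s2, s3}, keep only states in Sat with some successor in Z. Z1 = {s1, s2}; fixed.
Sat(EG (AX (AX (ready -> halt)))) = {s1, s2}
s5 ∉ Sat(EG (AX (AX (ready -> halt)))) = {s1, s2}, so the formula does not hold at s5.

No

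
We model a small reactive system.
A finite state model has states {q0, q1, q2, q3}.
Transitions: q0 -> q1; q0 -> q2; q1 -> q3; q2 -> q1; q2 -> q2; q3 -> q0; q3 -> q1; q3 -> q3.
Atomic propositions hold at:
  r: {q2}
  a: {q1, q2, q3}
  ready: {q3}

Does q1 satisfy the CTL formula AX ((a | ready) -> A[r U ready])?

Yes

Sat(a | ready) = {q1, q2, q3}
A[r U ready]: least fixpoint, start Z0 = Sat(ready) = {q3}, add states in Sat(r) with every successor in Z. Already a fixed point.
Sat(A[r U ready]) = {q3}
Sat((a | ready) -> A[r U ready]) = {q0, q3}
Sat(AX ((a | ready) -> A[r U ready])) = {s : every successor in {q0, q3}} = {q1}
q1 ∈ Sat(AX ((a | ready) -> A[r U ready])) = {q1}, so the formula holds at q1.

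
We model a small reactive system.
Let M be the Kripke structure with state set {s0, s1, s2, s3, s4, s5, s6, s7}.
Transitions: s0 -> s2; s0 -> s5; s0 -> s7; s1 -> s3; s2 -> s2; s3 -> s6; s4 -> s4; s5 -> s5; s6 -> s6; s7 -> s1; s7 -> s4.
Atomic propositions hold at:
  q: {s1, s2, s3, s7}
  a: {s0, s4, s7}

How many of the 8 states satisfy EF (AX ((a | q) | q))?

5

Sat(a | q) = {s0, s1, s2, s3, s4, s7}
Sat((a | q) | q) = {s0, s1, s2, s3, s4, s7}
Sat(AX ((a | q) | q)) = {s : every successor in {s0, s1, s2, s3, s4, s7}} = {s1, s2, s4, s7}
EF (AX ((a | q) | q)): least fixpoint, start Z0 = {s1, s2, s4, s7}, add states with some successor in Z. Z1 = {s0, s1, s2, s4, s7}; fixed.
Sat(EF (AX ((a | q) | q))) = {s0, s1, s2, s4, s7}
|Sat(EF (AX ((a | q) | q)))| = |{s0, s1, s2, s4, s7}| = 5.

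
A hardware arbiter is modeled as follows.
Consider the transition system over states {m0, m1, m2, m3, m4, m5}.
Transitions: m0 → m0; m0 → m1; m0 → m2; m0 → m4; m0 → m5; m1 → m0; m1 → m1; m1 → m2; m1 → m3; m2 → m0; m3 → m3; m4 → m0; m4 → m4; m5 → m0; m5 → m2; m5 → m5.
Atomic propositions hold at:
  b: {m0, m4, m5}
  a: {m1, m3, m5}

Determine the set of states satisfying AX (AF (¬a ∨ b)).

{m2, m4, m5}

Sat(¬a) = {m0, m2, m4}
Sat(¬a ∨ b) = {m0, m2, m4, m5}
AF (¬a ∨ b): least fixpoint, start Z0 = {m0, m2, m4, m5}, add states with every successor in Z. Already a fixed point.
Sat(AF (¬a ∨ b)) = {m0, m2, m4, m5}
Sat(AX (AF (¬a ∨ b))) = {s : every successor in {m0, m2, m4, m5}} = {m2, m4, m5}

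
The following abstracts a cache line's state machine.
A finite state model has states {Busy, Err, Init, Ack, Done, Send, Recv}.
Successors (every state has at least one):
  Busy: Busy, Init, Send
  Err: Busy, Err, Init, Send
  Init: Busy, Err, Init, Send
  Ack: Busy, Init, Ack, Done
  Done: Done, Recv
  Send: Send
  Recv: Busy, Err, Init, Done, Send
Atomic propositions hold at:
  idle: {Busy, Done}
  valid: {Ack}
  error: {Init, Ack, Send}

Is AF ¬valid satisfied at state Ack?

Sat(¬valid) = {Busy, Err, Init, Done, Send, Recv}
AF ¬valid: least fixpoint, start Z0 = {Busy, Err, Init, Done, Send, Recv}, add states with every successor in Z. Already a fixed point.
Sat(AF ¬valid) = {Busy, Err, Init, Done, Send, Recv}
Ack ∉ Sat(AF ¬valid) = {Busy, Err, Init, Done, Send, Recv}, so the formula does not hold at Ack.

No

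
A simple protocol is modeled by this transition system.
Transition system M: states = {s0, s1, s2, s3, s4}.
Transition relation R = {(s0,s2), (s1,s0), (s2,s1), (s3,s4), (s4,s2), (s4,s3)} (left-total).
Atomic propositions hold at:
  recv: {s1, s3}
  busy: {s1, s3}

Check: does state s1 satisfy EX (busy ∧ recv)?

No

Sat(busy ∧ recv) = {s1, s3}
Sat(EX (busy ∧ recv)) = {s : some successor in {s1, s3}} = {s2, s4}
s1 ∉ Sat(EX (busy ∧ recv)) = {s2, s4}, so the formula does not hold at s1.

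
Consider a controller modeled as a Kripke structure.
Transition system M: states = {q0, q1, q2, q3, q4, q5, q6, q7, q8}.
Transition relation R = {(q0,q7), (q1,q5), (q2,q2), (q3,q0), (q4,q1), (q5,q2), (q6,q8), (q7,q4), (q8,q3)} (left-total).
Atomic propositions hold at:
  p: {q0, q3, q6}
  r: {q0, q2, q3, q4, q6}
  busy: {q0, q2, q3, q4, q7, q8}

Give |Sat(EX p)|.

2

Sat(EX p) = {s : some successor in {q0, q3, q6}} = {q3, q8}
|Sat(EX p)| = |{q3, q8}| = 2.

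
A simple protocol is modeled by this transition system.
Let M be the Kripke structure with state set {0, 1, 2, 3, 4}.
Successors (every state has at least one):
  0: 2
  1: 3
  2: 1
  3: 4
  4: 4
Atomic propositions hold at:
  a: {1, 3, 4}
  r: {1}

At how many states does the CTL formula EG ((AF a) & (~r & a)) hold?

AF a: least fixpoint, start Z0 = {1, 3, 4}, add states with every successor in Z. Z1 = {1, 2, 3, 4}; Z2 = {0, 1, 2, 3, 4}; fixed.
Sat(AF a) = {0, 1, 2, 3, 4}
Sat(~r) = {0, 2, 3, 4}
Sat(~r & a) = {3, 4}
Sat((AF a) & (~r & a)) = {3, 4}
EG ((AF a) & (~r & a)): greatest fixpoint, start Z0 = {3, 4}, keep only states in Sat with some successor in Z. Already a fixed point.
Sat(EG ((AF a) & (~r & a))) = {3, 4}
|Sat(EG ((AF a) & (~r & a)))| = |{3, 4}| = 2.

2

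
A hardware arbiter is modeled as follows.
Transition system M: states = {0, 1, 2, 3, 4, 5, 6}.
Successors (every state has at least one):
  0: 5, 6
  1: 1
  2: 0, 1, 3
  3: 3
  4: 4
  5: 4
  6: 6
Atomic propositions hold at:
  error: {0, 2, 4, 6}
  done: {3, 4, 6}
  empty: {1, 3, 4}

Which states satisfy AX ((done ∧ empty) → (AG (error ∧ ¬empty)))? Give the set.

{0, 1, 6}

Sat(done ∧ empty) = {3, 4}
Sat(¬empty) = {0, 2, 5, 6}
Sat(error ∧ ¬empty) = {0, 2, 6}
AG (error ∧ ¬empty): greatest fixpoint, start Z0 = {0, 2, 6}, keep only states in Sat with every successor in Z. Z1 = {6}; fixed.
Sat(AG (error ∧ ¬empty)) = {6}
Sat((done ∧ empty) → (AG (error ∧ ¬empty))) = {0, 1, 2, 5, 6}
Sat(AX ((done ∧ empty) → (AG (error ∧ ¬empty)))) = {s : every successor in {0, 1, 2, 5, 6}} = {0, 1, 6}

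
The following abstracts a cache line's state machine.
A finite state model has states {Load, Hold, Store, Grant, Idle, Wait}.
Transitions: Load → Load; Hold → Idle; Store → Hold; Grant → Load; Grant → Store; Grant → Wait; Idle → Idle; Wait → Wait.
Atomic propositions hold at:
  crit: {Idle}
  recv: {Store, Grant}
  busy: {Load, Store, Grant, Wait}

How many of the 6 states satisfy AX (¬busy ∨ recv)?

3

Sat(¬busy) = {Hold, Idle}
Sat(¬busy ∨ recv) = {Hold, Store, Grant, Idle}
Sat(AX (¬busy ∨ recv)) = {s : every successor in {Hold, Store, Grant, Idle}} = {Hold, Store, Idle}
|Sat(AX (¬busy ∨ recv))| = |{Hold, Store, Idle}| = 3.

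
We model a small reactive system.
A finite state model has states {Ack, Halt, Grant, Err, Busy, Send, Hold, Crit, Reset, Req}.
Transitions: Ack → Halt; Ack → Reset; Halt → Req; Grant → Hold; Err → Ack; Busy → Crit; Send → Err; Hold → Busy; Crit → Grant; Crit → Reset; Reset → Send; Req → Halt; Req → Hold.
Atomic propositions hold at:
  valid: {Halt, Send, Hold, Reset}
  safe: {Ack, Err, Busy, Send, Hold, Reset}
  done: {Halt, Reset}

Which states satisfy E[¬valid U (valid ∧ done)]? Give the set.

Sat(¬valid) = {Ack, Grant, Err, Busy, Crit, Req}
Sat(valid ∧ done) = {Halt, Reset}
E[¬valid U (valid ∧ done)]: least fixpoint, start Z0 = Sat((valid ∧ done)) = {Halt, Reset}, add states in Sat(¬valid) with some successor in Z. Z1 = {Ack, Halt, Crit, Reset, Req}; Z2 = {Ack, Halt, Err, Busy, Crit, Reset, Req}; fixed.
Sat(E[¬valid U (valid ∧ done)]) = {Ack, Halt, Err, Busy, Crit, Reset, Req}

{Ack, Halt, Err, Busy, Crit, Reset, Req}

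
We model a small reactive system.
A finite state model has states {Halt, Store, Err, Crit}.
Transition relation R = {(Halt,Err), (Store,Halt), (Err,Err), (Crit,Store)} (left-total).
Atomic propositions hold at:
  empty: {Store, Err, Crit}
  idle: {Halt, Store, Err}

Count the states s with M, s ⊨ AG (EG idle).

EG idle: greatest fixpoint, start Z0 = {Halt, Store, Err}, keep only states in Sat with some successor in Z. Already a fixed point.
Sat(EG idle) = {Halt, Store, Err}
AG (EG idle): greatest fixpoint, start Z0 = {Halt, Store, Err}, keep only states in Sat with every successor in Z. Already a fixed point.
Sat(AG (EG idle)) = {Halt, Store, Err}
|Sat(AG (EG idle))| = |{Halt, Store, Err}| = 3.

3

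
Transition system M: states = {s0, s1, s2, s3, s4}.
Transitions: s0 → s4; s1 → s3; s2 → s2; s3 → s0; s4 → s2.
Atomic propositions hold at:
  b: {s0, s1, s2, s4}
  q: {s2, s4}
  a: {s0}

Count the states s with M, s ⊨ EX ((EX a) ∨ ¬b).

1

Sat(EX a) = {s : some successor in {s0}} = {s3}
Sat(¬b) = {s3}
Sat((EX a) ∨ ¬b) = {s3}
Sat(EX ((EX a) ∨ ¬b)) = {s : some successor in {s3}} = {s1}
|Sat(EX ((EX a) ∨ ¬b))| = |{s1}| = 1.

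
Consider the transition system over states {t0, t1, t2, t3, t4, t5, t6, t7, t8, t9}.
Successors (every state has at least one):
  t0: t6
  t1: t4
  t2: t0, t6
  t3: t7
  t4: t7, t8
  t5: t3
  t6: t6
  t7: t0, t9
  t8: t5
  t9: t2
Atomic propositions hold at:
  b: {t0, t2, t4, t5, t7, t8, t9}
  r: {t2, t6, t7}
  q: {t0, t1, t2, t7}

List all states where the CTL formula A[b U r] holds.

{t0, t2, t6, t7, t9}

A[b U r]: least fixpoint, start Z0 = Sat(r) = {t2, t6, t7}, add states in Sat(b) with every successor in Z. Z1 = {t0, t2, t6, t7, t9}; fixed.
Sat(A[b U r]) = {t0, t2, t6, t7, t9}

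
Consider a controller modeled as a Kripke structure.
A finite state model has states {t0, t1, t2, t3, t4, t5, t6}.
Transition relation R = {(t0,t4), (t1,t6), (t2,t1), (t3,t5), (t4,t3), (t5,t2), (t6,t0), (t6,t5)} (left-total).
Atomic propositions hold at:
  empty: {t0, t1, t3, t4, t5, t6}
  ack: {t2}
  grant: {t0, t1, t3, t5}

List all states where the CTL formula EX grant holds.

{t2, t3, t4, t6}

Sat(EX grant) = {s : some successor in {t0, t1, t3, t5}} = {t2, t3, t4, t6}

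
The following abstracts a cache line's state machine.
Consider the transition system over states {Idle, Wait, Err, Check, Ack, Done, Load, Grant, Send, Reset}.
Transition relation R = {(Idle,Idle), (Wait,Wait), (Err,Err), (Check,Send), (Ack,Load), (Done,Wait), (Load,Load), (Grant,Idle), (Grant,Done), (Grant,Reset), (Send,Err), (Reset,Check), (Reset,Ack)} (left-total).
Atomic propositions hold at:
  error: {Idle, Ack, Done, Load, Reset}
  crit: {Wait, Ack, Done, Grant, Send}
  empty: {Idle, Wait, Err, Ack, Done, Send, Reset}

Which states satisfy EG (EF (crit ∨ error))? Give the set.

Sat(crit ∨ error) = {Idle, Wait, Ack, Done, Load, Grant, Send, Reset}
EF (crit ∨ error): least fixpoint, start Z0 = {Idle, Wait, Ack, Done, Load, Grant, Send, Reset}, add states with some successor in Z. Z1 = {Idle, Wait, Check, Ack, Done, Load, Grant, Send, Reset}; fixed.
Sat(EF (crit ∨ error)) = {Idle, Wait, Check, Ack, Done, Load, Grant, Send, Reset}
EG (EF (crit ∨ error)): greatest fixpoint, start Z0 = {Idle, Wait, Check, Ack, Done, Load, Grant, Send, Reset}, keep only states in Sat with some successor in Z. Z1 = {Idle, Wait, Check, Ack, Done, Load, Grant, Reset}; Z2 = {Idle, Wait, Ack, Done, Load, Grant, Reset}; fixed.
Sat(EG (EF (crit ∨ error))) = {Idle, Wait, Ack, Done, Load, Grant, Reset}

{Idle, Wait, Ack, Done, Load, Grant, Reset}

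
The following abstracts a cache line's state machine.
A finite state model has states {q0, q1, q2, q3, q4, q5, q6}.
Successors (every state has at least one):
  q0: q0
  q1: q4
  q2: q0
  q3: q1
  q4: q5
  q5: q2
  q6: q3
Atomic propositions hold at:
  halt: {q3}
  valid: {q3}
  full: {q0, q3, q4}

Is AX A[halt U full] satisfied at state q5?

A[halt U full]: least fixpoint, start Z0 = Sat(full) = {q0, q3, q4}, add states in Sat(halt) with every successor in Z. Already a fixed point.
Sat(A[halt U full]) = {q0, q3, q4}
Sat(AX A[halt U full]) = {s : every successor in {q0, q3, q4}} = {q0, q1, q2, q6}
q5 ∉ Sat(AX A[halt U full]) = {q0, q1, q2, q6}, so the formula does not hold at q5.

No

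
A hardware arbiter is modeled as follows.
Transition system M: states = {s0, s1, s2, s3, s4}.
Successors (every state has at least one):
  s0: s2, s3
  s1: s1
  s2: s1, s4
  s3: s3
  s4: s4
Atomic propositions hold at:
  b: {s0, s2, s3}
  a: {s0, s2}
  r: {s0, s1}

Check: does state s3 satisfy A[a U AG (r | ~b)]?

Sat(~b) = {s1, s4}
Sat(r | ~b) = {s0, s1, s4}
AG (r | ~b): greatest fixpoint, start Z0 = {s0, s1, s4}, keep only states in Sat with every successor in Z. Z1 = {s1, s4}; fixed.
Sat(AG (r | ~b)) = {s1, s4}
A[a U AG (r | ~b)]: least fixpoint, start Z0 = Sat(AG (r | ~b)) = {s1, s4}, add states in Sat(a) with every successor in Z. Z1 = {s1, s2, s4}; fixed.
Sat(A[a U AG (r | ~b)]) = {s1, s2, s4}
s3 ∉ Sat(A[a U AG (r | ~b)]) = {s1, s2, s4}, so the formula does not hold at s3.

No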